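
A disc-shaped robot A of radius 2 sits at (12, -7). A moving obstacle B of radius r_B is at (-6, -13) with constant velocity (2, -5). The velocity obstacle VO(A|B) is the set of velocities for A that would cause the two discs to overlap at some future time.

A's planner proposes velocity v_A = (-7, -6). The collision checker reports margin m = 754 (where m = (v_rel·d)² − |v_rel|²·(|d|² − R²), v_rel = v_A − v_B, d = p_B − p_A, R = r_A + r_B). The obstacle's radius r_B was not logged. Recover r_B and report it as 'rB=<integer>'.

m = 754
d = (-18, -6);  v_rel = (-9, -1),  |v_rel|² = 82
v_rel×d = (-9)·(-6) − (-1)·(-18) = 36
since m = R²·82 − 36²:  R² = (1296 + 754) / 82 = 25
R = √25 = 5  ⇒  r_B = 5 − 2 = 3

rB=3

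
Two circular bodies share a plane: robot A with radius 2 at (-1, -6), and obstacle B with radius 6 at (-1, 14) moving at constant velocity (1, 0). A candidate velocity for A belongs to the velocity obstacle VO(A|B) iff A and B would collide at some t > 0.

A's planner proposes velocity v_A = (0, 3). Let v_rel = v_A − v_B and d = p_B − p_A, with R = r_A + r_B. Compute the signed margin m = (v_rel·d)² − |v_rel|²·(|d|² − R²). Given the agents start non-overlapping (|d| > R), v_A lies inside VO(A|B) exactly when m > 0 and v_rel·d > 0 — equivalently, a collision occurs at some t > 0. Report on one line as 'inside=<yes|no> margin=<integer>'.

d = (0, 20),  |d|² = 400;  R = 2+6 = 8,  c = 400−8² = 336
v_rel = (-1, 3),  |v_rel|² = 10;  v_rel·d = (-1)·(0) + (3)·(20) = 60
10·t² − 120·t + 336 = 0  ⇒  m = 60² − 10·336 = 240
m = 240 > 0,  v_rel·d = 60 > 0  ⇒  inside

inside=yes margin=240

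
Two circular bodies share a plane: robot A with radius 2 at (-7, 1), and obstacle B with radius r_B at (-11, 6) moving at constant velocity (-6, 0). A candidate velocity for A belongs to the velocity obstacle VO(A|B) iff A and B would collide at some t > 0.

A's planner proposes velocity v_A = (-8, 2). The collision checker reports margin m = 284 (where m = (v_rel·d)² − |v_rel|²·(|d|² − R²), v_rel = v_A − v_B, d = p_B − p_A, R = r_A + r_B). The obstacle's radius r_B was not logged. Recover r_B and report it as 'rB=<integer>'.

m = 284
d = (-4, 5);  v_rel = (-2, 2),  |v_rel|² = 8
v_rel×d = (-2)·(5) − (2)·(-4) = -2
since m = R²·8 − (-2)²:  R² = (4 + 284) / 8 = 36
R = √36 = 6  ⇒  r_B = 6 − 2 = 4

rB=4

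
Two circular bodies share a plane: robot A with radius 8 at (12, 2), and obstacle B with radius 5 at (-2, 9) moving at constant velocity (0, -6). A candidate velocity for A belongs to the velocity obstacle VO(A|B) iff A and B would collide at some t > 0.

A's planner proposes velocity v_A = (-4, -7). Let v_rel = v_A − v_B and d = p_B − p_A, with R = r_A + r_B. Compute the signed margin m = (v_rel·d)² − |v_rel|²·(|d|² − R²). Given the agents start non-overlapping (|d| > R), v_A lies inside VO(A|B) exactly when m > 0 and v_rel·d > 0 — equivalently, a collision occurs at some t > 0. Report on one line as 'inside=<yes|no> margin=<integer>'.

d = (-14, 7),  |d|² = 245;  R = 8+5 = 13,  c = 245−13² = 76
v_rel = (-4, -1),  |v_rel|² = 17;  v_rel·d = (-4)·(-14) + (-1)·(7) = 49
17·t² − 98·t + 76 = 0  ⇒  m = 49² − 17·76 = 1109
m = 1109 > 0,  v_rel·d = 49 > 0  ⇒  inside

inside=yes margin=1109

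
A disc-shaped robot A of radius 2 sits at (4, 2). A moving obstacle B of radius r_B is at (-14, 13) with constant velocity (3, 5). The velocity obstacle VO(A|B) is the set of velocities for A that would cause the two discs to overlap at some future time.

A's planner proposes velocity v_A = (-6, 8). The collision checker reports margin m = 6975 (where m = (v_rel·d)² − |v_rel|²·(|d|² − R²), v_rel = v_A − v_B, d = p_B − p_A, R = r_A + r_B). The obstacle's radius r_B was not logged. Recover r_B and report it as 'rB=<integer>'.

m = 6975
d = (-18, 11);  v_rel = (-9, 3),  |v_rel|² = 90
v_rel×d = (-9)·(11) − (3)·(-18) = -45
since m = R²·90 − (-45)²:  R² = (2025 + 6975) / 90 = 100
R = √100 = 10  ⇒  r_B = 10 − 2 = 8

rB=8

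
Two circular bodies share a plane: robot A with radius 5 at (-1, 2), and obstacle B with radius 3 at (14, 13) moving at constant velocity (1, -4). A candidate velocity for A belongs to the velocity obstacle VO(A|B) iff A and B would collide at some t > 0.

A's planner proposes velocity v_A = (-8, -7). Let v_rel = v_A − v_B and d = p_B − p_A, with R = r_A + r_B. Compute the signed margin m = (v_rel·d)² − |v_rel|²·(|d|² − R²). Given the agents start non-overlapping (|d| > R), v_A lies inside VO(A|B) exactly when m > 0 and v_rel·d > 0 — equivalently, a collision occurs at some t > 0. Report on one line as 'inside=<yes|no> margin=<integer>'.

d = (15, 11),  |d|² = 346;  R = 5+3 = 8,  c = 346−8² = 282
v_rel = (-9, -3),  |v_rel|² = 90;  v_rel·d = (-9)·(15) + (-3)·(11) = -168
90·t² + 336·t + 282 = 0  ⇒  m = (-168)² − 90·282 = 2844
m = 2844 > 0,  v_rel·d = -168 < 0  ⇒  outside

inside=no margin=2844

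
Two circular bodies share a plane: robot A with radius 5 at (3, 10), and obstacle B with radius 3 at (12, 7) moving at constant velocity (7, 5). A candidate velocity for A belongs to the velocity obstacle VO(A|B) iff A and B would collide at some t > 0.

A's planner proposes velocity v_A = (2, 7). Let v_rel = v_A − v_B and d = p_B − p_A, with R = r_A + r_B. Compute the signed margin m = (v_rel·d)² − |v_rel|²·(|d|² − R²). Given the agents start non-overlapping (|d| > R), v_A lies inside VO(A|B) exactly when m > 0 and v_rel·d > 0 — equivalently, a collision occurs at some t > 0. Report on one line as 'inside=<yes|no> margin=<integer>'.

d = (9, -3),  |d|² = 90;  R = 5+3 = 8,  c = 90−8² = 26
v_rel = (-5, 2),  |v_rel|² = 29;  v_rel·d = (-5)·(9) + (2)·(-3) = -51
29·t² + 102·t + 26 = 0  ⇒  m = (-51)² − 29·26 = 1847
m = 1847 > 0,  v_rel·d = -51 < 0  ⇒  outside

inside=no margin=1847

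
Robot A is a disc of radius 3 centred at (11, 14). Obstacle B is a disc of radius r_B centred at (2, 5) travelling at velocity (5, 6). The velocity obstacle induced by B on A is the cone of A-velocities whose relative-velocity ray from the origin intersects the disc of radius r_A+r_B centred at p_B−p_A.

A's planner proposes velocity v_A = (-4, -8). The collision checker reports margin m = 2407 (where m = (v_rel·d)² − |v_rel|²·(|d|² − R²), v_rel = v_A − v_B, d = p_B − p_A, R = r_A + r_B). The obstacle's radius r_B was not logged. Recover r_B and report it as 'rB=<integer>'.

m = 2407
d = (-9, -9);  v_rel = (-9, -14),  |v_rel|² = 277
v_rel×d = (-9)·(-9) − (-14)·(-9) = -45
since m = R²·277 − (-45)²:  R² = (2025 + 2407) / 277 = 16
R = √16 = 4  ⇒  r_B = 4 − 3 = 1

rB=1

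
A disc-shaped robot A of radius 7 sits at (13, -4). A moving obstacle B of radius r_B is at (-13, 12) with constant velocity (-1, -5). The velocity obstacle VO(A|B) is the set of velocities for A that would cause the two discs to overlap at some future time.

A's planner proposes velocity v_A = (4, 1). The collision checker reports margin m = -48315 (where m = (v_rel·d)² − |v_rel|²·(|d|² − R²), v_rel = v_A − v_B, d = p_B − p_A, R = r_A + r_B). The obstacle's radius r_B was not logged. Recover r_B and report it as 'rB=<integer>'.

m = -48315
d = (-26, 16);  v_rel = (5, 6),  |v_rel|² = 61
v_rel×d = (5)·(16) − (6)·(-26) = 236
since m = R²·61 − 236²:  R² = (55696 + -48315) / 61 = 121
R = √121 = 11  ⇒  r_B = 11 − 7 = 4

rB=4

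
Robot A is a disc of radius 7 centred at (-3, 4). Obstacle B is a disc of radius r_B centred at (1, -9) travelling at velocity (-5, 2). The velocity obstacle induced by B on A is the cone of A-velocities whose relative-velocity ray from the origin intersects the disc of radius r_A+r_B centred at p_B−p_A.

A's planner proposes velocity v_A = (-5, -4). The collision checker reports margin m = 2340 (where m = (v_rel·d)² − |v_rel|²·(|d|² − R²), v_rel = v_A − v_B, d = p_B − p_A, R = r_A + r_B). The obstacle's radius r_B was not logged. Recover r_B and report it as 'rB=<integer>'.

m = 2340
d = (4, -13);  v_rel = (0, -6),  |v_rel|² = 36
v_rel×d = (0)·(-13) − (-6)·(4) = 24
since m = R²·36 − 24²:  R² = (576 + 2340) / 36 = 81
R = √81 = 9  ⇒  r_B = 9 − 7 = 2

rB=2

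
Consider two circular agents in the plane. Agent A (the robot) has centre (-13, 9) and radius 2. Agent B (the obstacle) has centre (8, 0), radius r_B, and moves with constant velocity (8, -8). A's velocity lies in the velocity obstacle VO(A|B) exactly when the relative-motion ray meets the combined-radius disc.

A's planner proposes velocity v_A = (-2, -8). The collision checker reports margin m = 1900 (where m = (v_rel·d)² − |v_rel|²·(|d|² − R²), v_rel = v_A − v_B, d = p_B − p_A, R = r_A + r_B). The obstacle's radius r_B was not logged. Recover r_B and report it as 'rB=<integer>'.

m = 1900
d = (21, -9);  v_rel = (-10, 0),  |v_rel|² = 100
v_rel×d = (-10)·(-9) − (0)·(21) = 90
since m = R²·100 − 90²:  R² = (8100 + 1900) / 100 = 100
R = √100 = 10  ⇒  r_B = 10 − 2 = 8

rB=8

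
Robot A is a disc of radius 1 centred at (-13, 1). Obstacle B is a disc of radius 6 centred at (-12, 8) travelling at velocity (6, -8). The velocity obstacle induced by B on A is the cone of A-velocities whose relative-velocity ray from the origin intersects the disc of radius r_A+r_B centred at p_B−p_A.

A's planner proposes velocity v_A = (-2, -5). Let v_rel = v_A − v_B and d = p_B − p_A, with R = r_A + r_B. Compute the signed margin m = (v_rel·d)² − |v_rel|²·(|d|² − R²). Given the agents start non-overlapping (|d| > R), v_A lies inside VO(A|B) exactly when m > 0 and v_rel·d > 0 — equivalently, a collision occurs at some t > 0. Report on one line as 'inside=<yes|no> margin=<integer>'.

d = (1, 7),  |d|² = 50;  R = 1+6 = 7,  c = 50−7² = 1
v_rel = (-8, 3),  |v_rel|² = 73;  v_rel·d = (-8)·(1) + (3)·(7) = 13
73·t² − 26·t + 1 = 0  ⇒  m = 13² − 73·1 = 96
m = 96 > 0,  v_rel·d = 13 > 0  ⇒  inside

inside=yes margin=96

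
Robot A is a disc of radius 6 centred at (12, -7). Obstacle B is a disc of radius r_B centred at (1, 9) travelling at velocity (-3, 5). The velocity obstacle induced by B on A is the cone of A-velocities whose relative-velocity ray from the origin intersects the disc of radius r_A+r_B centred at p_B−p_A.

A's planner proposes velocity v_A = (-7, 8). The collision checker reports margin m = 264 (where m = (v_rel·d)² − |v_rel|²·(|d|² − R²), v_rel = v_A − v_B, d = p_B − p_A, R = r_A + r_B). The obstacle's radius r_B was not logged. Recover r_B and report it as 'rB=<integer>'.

m = 264
d = (-11, 16);  v_rel = (-4, 3),  |v_rel|² = 25
v_rel×d = (-4)·(16) − (3)·(-11) = -31
since m = R²·25 − (-31)²:  R² = (961 + 264) / 25 = 49
R = √49 = 7  ⇒  r_B = 7 − 6 = 1

rB=1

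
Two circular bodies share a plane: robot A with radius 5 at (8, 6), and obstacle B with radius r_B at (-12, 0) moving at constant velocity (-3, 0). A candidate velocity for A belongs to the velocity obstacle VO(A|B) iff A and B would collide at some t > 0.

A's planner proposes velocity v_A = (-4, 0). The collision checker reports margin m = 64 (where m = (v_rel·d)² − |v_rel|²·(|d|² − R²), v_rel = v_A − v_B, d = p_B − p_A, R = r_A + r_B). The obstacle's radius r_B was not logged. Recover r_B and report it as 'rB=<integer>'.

m = 64
d = (-20, -6);  v_rel = (-1, 0),  |v_rel|² = 1
v_rel×d = (-1)·(-6) − (0)·(-20) = 6
since m = R²·1 − 6²:  R² = (36 + 64) / 1 = 100
R = √100 = 10  ⇒  r_B = 10 − 5 = 5

rB=5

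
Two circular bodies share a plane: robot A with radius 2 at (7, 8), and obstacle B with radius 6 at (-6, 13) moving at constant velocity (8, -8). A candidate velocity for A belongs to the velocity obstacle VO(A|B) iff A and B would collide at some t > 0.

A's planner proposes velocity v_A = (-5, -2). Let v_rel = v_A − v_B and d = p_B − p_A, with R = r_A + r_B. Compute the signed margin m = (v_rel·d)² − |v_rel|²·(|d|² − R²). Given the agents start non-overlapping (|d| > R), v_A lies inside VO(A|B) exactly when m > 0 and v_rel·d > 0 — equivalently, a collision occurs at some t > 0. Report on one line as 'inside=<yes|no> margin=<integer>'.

d = (-13, 5),  |d|² = 194;  R = 2+6 = 8,  c = 194−8² = 130
v_rel = (-13, 6),  |v_rel|² = 205;  v_rel·d = (-13)·(-13) + (6)·(5) = 199
205·t² − 398·t + 130 = 0  ⇒  m = 199² − 205·130 = 12951
m = 12951 > 0,  v_rel·d = 199 > 0  ⇒  inside

inside=yes margin=12951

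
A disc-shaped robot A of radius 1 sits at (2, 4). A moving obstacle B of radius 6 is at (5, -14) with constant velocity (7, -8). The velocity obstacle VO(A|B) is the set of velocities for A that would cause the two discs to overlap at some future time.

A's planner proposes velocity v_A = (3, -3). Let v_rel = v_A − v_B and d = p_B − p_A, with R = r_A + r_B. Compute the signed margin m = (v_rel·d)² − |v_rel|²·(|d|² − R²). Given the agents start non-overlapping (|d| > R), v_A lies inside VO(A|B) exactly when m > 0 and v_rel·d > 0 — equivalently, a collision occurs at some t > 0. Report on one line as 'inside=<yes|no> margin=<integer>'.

d = (3, -18),  |d|² = 333;  R = 1+6 = 7,  c = 333−7² = 284
v_rel = (-4, 5),  |v_rel|² = 41;  v_rel·d = (-4)·(3) + (5)·(-18) = -102
41·t² + 204·t + 284 = 0  ⇒  m = (-102)² − 41·284 = -1240
m = -1240 < 0,  v_rel·d = -102 < 0  ⇒  outside

inside=no margin=-1240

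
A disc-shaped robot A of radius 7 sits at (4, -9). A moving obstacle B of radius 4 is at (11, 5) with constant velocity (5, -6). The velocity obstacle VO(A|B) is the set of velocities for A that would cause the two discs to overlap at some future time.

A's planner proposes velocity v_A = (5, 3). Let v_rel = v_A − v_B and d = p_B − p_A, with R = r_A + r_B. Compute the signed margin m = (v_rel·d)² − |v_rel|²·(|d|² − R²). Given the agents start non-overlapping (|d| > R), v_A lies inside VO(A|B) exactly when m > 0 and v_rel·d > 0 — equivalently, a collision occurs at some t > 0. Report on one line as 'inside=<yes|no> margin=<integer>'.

d = (7, 14),  |d|² = 245;  R = 7+4 = 11,  c = 245−11² = 124
v_rel = (0, 9),  |v_rel|² = 81;  v_rel·d = (0)·(7) + (9)·(14) = 126
81·t² − 252·t + 124 = 0  ⇒  m = 126² − 81·124 = 5832
m = 5832 > 0,  v_rel·d = 126 > 0  ⇒  inside

inside=yes margin=5832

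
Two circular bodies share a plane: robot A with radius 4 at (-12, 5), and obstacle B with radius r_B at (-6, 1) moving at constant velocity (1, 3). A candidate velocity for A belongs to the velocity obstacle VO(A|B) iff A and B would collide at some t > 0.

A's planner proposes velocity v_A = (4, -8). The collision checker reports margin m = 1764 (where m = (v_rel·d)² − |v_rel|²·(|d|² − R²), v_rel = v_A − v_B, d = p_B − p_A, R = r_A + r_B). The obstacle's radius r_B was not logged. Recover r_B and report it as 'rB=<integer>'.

m = 1764
d = (6, -4);  v_rel = (3, -11),  |v_rel|² = 130
v_rel×d = (3)·(-4) − (-11)·(6) = 54
since m = R²·130 − 54²:  R² = (2916 + 1764) / 130 = 36
R = √36 = 6  ⇒  r_B = 6 − 4 = 2

rB=2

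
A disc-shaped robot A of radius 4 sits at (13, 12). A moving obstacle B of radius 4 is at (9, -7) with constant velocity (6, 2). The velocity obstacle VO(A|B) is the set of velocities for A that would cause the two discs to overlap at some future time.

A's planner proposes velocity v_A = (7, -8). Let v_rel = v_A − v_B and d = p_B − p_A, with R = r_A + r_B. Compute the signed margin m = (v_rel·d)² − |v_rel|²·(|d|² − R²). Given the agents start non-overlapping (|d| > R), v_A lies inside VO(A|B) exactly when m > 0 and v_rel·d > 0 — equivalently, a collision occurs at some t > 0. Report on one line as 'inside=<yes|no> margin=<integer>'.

d = (-4, -19),  |d|² = 377;  R = 4+4 = 8,  c = 377−8² = 313
v_rel = (1, -10),  |v_rel|² = 101;  v_rel·d = (1)·(-4) + (-10)·(-19) = 186
101·t² − 372·t + 313 = 0  ⇒  m = 186² − 101·313 = 2983
m = 2983 > 0,  v_rel·d = 186 > 0  ⇒  inside

inside=yes margin=2983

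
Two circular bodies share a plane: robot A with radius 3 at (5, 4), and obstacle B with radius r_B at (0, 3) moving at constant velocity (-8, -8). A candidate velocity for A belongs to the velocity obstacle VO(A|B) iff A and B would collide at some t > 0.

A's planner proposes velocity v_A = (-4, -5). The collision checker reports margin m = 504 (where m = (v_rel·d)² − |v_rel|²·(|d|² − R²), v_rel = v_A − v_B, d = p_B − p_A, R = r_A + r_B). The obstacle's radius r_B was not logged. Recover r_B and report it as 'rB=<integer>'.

m = 504
d = (-5, -1);  v_rel = (4, 3),  |v_rel|² = 25
v_rel×d = (4)·(-1) − (3)·(-5) = 11
since m = R²·25 − 11²:  R² = (121 + 504) / 25 = 25
R = √25 = 5  ⇒  r_B = 5 − 3 = 2

rB=2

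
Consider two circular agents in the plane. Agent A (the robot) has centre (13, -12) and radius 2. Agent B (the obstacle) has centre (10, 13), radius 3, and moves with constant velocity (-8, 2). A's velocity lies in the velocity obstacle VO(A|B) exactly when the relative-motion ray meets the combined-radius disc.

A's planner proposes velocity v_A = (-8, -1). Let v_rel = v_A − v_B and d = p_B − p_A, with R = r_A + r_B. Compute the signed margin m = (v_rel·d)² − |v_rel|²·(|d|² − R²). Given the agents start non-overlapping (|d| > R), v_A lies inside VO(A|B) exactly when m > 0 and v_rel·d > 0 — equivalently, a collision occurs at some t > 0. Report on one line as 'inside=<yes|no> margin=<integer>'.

d = (-3, 25),  |d|² = 634;  R = 2+3 = 5,  c = 634−5² = 609
v_rel = (0, -3),  |v_rel|² = 9;  v_rel·d = (0)·(-3) + (-3)·(25) = -75
9·t² + 150·t + 609 = 0  ⇒  m = (-75)² − 9·609 = 144
m = 144 > 0,  v_rel·d = -75 < 0  ⇒  outside

inside=no margin=144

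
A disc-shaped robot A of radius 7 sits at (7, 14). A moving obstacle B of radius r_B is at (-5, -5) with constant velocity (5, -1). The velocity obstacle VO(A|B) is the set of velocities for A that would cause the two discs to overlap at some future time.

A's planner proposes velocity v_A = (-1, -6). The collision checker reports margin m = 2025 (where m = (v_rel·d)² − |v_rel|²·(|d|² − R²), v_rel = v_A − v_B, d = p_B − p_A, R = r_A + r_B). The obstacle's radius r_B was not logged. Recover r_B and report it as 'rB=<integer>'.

m = 2025
d = (-12, -19);  v_rel = (-6, -5),  |v_rel|² = 61
v_rel×d = (-6)·(-19) − (-5)·(-12) = 54
since m = R²·61 − 54²:  R² = (2916 + 2025) / 61 = 81
R = √81 = 9  ⇒  r_B = 9 − 7 = 2

rB=2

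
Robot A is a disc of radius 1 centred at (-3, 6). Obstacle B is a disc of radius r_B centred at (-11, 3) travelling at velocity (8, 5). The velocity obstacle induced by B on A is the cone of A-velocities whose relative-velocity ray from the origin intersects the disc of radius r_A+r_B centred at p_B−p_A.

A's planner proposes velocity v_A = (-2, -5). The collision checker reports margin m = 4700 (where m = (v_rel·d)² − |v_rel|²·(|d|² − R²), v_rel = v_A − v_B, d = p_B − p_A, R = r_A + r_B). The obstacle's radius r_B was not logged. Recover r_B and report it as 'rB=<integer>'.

m = 4700
d = (-8, -3);  v_rel = (-10, -10),  |v_rel|² = 200
v_rel×d = (-10)·(-3) − (-10)·(-8) = -50
since m = R²·200 − (-50)²:  R² = (2500 + 4700) / 200 = 36
R = √36 = 6  ⇒  r_B = 6 − 1 = 5

rB=5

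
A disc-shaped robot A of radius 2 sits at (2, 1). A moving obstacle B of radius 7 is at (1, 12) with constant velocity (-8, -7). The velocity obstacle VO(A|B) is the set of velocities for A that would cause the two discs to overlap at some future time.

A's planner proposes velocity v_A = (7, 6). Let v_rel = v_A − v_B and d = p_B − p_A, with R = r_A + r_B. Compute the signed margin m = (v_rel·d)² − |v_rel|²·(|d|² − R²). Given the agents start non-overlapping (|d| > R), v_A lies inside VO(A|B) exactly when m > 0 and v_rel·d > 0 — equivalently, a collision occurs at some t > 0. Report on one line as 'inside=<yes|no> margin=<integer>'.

d = (-1, 11),  |d|² = 122;  R = 2+7 = 9,  c = 122−9² = 41
v_rel = (15, 13),  |v_rel|² = 394;  v_rel·d = (15)·(-1) + (13)·(11) = 128
394·t² − 256·t + 41 = 0  ⇒  m = 128² − 394·41 = 230
m = 230 > 0,  v_rel·d = 128 > 0  ⇒  inside

inside=yes margin=230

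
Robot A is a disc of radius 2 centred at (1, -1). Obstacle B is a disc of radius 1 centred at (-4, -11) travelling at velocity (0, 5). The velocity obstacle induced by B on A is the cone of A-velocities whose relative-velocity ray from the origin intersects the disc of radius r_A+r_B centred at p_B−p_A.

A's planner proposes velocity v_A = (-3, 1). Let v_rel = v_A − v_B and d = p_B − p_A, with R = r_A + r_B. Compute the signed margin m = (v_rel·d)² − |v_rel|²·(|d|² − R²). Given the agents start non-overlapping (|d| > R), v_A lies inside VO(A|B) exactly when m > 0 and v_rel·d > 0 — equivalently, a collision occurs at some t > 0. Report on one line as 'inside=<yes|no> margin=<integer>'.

d = (-5, -10),  |d|² = 125;  R = 2+1 = 3,  c = 125−3² = 116
v_rel = (-3, -4),  |v_rel|² = 25;  v_rel·d = (-3)·(-5) + (-4)·(-10) = 55
25·t² − 110·t + 116 = 0  ⇒  m = 55² − 25·116 = 125
m = 125 > 0,  v_rel·d = 55 > 0  ⇒  inside

inside=yes margin=125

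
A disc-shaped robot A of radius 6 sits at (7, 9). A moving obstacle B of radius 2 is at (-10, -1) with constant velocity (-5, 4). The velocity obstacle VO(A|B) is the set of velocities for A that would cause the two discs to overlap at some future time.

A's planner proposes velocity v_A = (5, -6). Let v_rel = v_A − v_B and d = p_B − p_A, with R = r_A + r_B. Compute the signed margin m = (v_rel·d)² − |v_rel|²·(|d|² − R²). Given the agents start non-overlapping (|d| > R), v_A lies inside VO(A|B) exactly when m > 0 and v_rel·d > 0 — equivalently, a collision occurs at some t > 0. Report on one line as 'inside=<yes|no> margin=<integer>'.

d = (-17, -10),  |d|² = 389;  R = 6+2 = 8,  c = 389−8² = 325
v_rel = (10, -10),  |v_rel|² = 200;  v_rel·d = (10)·(-17) + (-10)·(-10) = -70
200·t² + 140·t + 325 = 0  ⇒  m = (-70)² − 200·325 = -60100
m = -60100 < 0,  v_rel·d = -70 < 0  ⇒  outside

inside=no margin=-60100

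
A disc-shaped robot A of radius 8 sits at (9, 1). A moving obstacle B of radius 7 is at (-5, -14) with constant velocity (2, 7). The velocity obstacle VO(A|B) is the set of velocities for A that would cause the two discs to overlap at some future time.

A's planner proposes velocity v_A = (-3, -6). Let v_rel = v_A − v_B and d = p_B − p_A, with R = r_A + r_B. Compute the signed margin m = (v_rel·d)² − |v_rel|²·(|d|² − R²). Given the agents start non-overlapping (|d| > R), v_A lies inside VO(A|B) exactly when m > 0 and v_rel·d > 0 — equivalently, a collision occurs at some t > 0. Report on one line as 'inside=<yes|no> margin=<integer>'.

d = (-14, -15),  |d|² = 421;  R = 8+7 = 15,  c = 421−15² = 196
v_rel = (-5, -13),  |v_rel|² = 194;  v_rel·d = (-5)·(-14) + (-13)·(-15) = 265
194·t² − 530·t + 196 = 0  ⇒  m = 265² − 194·196 = 32201
m = 32201 > 0,  v_rel·d = 265 > 0  ⇒  inside

inside=yes margin=32201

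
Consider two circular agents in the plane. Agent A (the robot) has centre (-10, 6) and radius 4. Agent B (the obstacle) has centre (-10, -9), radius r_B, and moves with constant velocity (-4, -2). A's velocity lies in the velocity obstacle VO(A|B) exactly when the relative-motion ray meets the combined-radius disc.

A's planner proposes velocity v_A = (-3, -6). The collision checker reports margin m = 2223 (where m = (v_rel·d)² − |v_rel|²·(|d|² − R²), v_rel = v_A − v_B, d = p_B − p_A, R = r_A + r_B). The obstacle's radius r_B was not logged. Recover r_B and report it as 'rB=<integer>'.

m = 2223
d = (0, -15);  v_rel = (1, -4),  |v_rel|² = 17
v_rel×d = (1)·(-15) − (-4)·(0) = -15
since m = R²·17 − (-15)²:  R² = (225 + 2223) / 17 = 144
R = √144 = 12  ⇒  r_B = 12 − 4 = 8

rB=8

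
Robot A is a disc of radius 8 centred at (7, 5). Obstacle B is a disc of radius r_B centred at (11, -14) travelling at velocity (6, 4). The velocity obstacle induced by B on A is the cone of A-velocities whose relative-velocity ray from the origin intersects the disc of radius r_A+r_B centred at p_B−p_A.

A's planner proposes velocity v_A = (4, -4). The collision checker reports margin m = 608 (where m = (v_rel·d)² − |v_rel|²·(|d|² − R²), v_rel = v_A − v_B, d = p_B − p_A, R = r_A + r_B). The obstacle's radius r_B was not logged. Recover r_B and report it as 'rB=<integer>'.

m = 608
d = (4, -19);  v_rel = (-2, -8),  |v_rel|² = 68
v_rel×d = (-2)·(-19) − (-8)·(4) = 70
since m = R²·68 − 70²:  R² = (4900 + 608) / 68 = 81
R = √81 = 9  ⇒  r_B = 9 − 8 = 1

rB=1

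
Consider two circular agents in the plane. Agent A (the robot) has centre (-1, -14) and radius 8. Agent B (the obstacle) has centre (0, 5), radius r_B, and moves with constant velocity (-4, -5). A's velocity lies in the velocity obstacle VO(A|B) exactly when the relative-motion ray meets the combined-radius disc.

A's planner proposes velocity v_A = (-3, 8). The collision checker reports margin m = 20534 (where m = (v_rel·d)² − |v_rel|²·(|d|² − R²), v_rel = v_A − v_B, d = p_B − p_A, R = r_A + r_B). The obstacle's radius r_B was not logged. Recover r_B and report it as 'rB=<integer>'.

m = 20534
d = (1, 19);  v_rel = (1, 13),  |v_rel|² = 170
v_rel×d = (1)·(19) − (13)·(1) = 6
since m = R²·170 − 6²:  R² = (36 + 20534) / 170 = 121
R = √121 = 11  ⇒  r_B = 11 − 8 = 3

rB=3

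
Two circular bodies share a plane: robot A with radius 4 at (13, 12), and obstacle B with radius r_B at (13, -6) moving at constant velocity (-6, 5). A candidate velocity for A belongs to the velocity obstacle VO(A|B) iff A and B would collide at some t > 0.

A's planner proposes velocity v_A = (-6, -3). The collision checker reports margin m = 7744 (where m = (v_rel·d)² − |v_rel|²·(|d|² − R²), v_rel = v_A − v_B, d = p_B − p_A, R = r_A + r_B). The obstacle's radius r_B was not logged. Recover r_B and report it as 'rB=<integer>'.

m = 7744
d = (0, -18);  v_rel = (0, -8),  |v_rel|² = 64
v_rel×d = (0)·(-18) − (-8)·(0) = 0
since m = R²·64 − 0²:  R² = (0 + 7744) / 64 = 121
R = √121 = 11  ⇒  r_B = 11 − 4 = 7

rB=7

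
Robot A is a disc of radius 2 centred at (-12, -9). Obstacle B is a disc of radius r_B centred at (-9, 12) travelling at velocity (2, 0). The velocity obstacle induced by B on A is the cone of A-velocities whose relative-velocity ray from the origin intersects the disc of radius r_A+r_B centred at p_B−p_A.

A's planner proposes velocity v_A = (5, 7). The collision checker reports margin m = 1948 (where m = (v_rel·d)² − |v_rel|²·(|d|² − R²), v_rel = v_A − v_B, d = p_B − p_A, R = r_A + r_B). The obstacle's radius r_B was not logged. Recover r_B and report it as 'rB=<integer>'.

m = 1948
d = (3, 21);  v_rel = (3, 7),  |v_rel|² = 58
v_rel×d = (3)·(21) − (7)·(3) = 42
since m = R²·58 − 42²:  R² = (1764 + 1948) / 58 = 64
R = √64 = 8  ⇒  r_B = 8 − 2 = 6

rB=6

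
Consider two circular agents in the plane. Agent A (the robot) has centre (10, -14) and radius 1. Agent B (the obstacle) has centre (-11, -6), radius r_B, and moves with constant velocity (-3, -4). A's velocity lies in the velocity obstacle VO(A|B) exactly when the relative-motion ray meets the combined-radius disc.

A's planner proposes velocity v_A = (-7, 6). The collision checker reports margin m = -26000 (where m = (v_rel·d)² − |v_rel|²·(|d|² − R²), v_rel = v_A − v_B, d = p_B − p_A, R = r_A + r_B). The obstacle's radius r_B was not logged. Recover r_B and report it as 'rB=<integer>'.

m = -26000
d = (-21, 8);  v_rel = (-4, 10),  |v_rel|² = 116
v_rel×d = (-4)·(8) − (10)·(-21) = 178
since m = R²·116 − 178²:  R² = (31684 + -26000) / 116 = 49
R = √49 = 7  ⇒  r_B = 7 − 1 = 6

rB=6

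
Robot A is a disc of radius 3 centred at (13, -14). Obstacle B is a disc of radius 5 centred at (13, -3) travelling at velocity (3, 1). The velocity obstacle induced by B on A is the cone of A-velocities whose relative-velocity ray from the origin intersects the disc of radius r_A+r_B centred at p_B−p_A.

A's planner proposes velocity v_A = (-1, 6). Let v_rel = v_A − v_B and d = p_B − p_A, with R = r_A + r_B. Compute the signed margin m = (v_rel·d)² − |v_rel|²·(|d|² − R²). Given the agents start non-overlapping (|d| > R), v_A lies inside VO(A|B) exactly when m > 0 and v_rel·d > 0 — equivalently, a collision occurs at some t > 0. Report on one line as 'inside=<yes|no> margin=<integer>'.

d = (0, 11),  |d|² = 121;  R = 3+5 = 8,  c = 121−8² = 57
v_rel = (-4, 5),  |v_rel|² = 41;  v_rel·d = (-4)·(0) + (5)·(11) = 55
41·t² − 110·t + 57 = 0  ⇒  m = 55² − 41·57 = 688
m = 688 > 0,  v_rel·d = 55 > 0  ⇒  inside

inside=yes margin=688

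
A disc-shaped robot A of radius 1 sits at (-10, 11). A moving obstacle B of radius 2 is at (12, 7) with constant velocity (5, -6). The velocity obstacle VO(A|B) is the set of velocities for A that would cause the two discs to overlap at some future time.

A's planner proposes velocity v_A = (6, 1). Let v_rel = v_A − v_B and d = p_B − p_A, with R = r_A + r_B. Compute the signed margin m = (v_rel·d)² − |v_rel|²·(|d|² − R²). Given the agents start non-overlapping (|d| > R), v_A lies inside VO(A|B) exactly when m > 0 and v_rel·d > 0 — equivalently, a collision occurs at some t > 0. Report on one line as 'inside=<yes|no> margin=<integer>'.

d = (22, -4),  |d|² = 500;  R = 1+2 = 3,  c = 500−3² = 491
v_rel = (1, 7),  |v_rel|² = 50;  v_rel·d = (1)·(22) + (7)·(-4) = -6
50·t² + 12·t + 491 = 0  ⇒  m = (-6)² − 50·491 = -24514
m = -24514 < 0,  v_rel·d = -6 < 0  ⇒  outside

inside=no margin=-24514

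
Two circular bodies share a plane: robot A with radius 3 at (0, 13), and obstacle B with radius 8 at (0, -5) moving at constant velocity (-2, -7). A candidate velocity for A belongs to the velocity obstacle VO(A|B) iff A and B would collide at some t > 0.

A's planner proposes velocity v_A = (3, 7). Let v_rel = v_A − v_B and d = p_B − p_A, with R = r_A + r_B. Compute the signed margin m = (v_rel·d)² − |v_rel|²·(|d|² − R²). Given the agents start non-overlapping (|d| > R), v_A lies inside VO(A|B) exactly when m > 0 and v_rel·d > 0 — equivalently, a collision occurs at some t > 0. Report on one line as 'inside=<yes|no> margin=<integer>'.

d = (0, -18),  |d|² = 324;  R = 3+8 = 11,  c = 324−11² = 203
v_rel = (5, 14),  |v_rel|² = 221;  v_rel·d = (5)·(0) + (14)·(-18) = -252
221·t² + 504·t + 203 = 0  ⇒  m = (-252)² − 221·203 = 18641
m = 18641 > 0,  v_rel·d = -252 < 0  ⇒  outside

inside=no margin=18641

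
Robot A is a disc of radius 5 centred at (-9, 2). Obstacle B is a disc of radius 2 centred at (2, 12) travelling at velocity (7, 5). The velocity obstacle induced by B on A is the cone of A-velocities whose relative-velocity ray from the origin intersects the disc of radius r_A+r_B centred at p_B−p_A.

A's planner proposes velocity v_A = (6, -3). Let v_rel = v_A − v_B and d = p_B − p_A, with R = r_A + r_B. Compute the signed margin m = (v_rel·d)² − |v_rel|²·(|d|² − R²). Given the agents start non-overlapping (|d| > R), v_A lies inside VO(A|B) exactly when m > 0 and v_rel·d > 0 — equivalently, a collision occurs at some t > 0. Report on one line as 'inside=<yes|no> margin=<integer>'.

d = (11, 10),  |d|² = 221;  R = 5+2 = 7,  c = 221−7² = 172
v_rel = (-1, -8),  |v_rel|² = 65;  v_rel·d = (-1)·(11) + (-8)·(10) = -91
65·t² + 182·t + 172 = 0  ⇒  m = (-91)² − 65·172 = -2899
m = -2899 < 0,  v_rel·d = -91 < 0  ⇒  outside

inside=no margin=-2899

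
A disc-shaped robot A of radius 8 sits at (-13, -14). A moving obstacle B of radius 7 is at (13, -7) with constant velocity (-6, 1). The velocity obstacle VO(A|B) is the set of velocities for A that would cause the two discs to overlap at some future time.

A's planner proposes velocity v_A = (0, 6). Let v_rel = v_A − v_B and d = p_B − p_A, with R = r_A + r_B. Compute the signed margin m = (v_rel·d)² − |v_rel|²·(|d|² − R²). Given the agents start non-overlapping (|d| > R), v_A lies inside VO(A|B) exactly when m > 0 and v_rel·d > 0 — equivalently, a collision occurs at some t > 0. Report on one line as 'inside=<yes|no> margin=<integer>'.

d = (26, 7),  |d|² = 725;  R = 8+7 = 15,  c = 725−15² = 500
v_rel = (6, 5),  |v_rel|² = 61;  v_rel·d = (6)·(26) + (5)·(7) = 191
61·t² − 382·t + 500 = 0  ⇒  m = 191² − 61·500 = 5981
m = 5981 > 0,  v_rel·d = 191 > 0  ⇒  inside

inside=yes margin=5981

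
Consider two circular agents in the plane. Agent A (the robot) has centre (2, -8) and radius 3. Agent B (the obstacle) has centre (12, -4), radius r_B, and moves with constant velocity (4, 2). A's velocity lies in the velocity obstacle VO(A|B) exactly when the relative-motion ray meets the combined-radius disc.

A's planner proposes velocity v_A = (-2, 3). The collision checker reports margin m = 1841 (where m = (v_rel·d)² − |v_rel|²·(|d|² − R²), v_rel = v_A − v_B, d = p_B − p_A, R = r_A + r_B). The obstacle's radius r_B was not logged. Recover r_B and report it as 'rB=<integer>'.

m = 1841
d = (10, 4);  v_rel = (-6, 1),  |v_rel|² = 37
v_rel×d = (-6)·(4) − (1)·(10) = -34
since m = R²·37 − (-34)²:  R² = (1156 + 1841) / 37 = 81
R = √81 = 9  ⇒  r_B = 9 − 3 = 6

rB=6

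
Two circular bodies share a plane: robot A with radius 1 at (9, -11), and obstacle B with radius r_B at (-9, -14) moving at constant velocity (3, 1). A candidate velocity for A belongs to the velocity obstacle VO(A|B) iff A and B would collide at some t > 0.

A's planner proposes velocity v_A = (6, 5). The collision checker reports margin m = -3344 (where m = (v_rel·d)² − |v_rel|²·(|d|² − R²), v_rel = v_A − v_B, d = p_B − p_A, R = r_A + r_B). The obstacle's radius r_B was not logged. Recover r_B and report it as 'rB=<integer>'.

m = -3344
d = (-18, -3);  v_rel = (3, 4),  |v_rel|² = 25
v_rel×d = (3)·(-3) − (4)·(-18) = 63
since m = R²·25 − 63²:  R² = (3969 + -3344) / 25 = 25
R = √25 = 5  ⇒  r_B = 5 − 1 = 4

rB=4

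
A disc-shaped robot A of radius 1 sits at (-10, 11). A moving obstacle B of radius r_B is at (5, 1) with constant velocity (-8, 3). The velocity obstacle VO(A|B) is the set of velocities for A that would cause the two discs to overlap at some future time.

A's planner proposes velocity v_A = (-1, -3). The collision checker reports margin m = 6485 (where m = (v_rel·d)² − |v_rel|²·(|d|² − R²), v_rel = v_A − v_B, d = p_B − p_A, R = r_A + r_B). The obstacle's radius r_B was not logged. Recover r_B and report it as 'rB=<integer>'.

m = 6485
d = (15, -10);  v_rel = (7, -6),  |v_rel|² = 85
v_rel×d = (7)·(-10) − (-6)·(15) = 20
since m = R²·85 − 20²:  R² = (400 + 6485) / 85 = 81
R = √81 = 9  ⇒  r_B = 9 − 1 = 8

rB=8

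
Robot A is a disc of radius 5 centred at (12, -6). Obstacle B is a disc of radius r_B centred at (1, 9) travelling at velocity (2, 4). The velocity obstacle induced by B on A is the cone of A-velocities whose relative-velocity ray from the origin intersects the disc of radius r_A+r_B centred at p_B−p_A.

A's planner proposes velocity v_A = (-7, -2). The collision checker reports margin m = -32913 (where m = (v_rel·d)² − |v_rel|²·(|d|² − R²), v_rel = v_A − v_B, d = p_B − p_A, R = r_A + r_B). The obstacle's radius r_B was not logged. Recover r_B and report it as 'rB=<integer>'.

m = -32913
d = (-11, 15);  v_rel = (-9, -6),  |v_rel|² = 117
v_rel×d = (-9)·(15) − (-6)·(-11) = -201
since m = R²·117 − (-201)²:  R² = (40401 + -32913) / 117 = 64
R = √64 = 8  ⇒  r_B = 8 − 5 = 3

rB=3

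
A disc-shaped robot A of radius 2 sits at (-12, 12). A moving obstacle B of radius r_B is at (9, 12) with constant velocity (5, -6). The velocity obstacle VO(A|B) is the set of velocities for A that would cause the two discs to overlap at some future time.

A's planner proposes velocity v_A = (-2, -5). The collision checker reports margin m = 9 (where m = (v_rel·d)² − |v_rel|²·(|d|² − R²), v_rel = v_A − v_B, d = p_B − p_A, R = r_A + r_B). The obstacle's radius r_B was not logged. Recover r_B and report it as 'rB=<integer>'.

m = 9
d = (21, 0);  v_rel = (-7, 1),  |v_rel|² = 50
v_rel×d = (-7)·(0) − (1)·(21) = -21
since m = R²·50 − (-21)²:  R² = (441 + 9) / 50 = 9
R = √9 = 3  ⇒  r_B = 3 − 2 = 1

rB=1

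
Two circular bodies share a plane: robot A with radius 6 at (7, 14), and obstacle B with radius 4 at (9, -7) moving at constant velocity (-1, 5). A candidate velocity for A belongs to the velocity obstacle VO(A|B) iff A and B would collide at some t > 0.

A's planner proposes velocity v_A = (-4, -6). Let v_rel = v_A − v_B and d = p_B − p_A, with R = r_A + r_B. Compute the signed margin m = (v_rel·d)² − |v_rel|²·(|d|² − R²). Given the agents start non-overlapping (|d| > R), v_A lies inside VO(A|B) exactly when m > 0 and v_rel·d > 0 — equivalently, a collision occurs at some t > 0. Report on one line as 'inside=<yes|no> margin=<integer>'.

d = (2, -21),  |d|² = 445;  R = 6+4 = 10,  c = 445−10² = 345
v_rel = (-3, -11),  |v_rel|² = 130;  v_rel·d = (-3)·(2) + (-11)·(-21) = 225
130·t² − 450·t + 345 = 0  ⇒  m = 225² − 130·345 = 5775
m = 5775 > 0,  v_rel·d = 225 > 0  ⇒  inside

inside=yes margin=5775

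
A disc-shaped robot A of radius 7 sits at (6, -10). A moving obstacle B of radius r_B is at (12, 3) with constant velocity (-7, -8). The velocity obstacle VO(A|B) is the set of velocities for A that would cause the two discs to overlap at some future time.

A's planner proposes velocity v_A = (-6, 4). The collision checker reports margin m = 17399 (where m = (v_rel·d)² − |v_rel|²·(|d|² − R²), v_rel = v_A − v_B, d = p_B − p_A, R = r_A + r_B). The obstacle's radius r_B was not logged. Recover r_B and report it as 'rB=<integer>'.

m = 17399
d = (6, 13);  v_rel = (1, 12),  |v_rel|² = 145
v_rel×d = (1)·(13) − (12)·(6) = -59
since m = R²·145 − (-59)²:  R² = (3481 + 17399) / 145 = 144
R = √144 = 12  ⇒  r_B = 12 − 7 = 5

rB=5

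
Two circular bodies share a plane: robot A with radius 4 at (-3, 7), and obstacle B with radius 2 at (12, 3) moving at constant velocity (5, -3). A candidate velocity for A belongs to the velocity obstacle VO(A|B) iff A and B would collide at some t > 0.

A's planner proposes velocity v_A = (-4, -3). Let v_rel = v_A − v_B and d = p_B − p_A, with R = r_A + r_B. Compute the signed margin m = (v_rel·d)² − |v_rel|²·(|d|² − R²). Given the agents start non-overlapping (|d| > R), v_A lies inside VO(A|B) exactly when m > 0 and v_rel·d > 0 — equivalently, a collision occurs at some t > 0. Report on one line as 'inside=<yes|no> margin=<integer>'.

d = (15, -4),  |d|² = 241;  R = 4+2 = 6,  c = 241−6² = 205
v_rel = (-9, 0),  |v_rel|² = 81;  v_rel·d = (-9)·(15) + (0)·(-4) = -135
81·t² + 270·t + 205 = 0  ⇒  m = (-135)² − 81·205 = 1620
m = 1620 > 0,  v_rel·d = -135 < 0  ⇒  outside

inside=no margin=1620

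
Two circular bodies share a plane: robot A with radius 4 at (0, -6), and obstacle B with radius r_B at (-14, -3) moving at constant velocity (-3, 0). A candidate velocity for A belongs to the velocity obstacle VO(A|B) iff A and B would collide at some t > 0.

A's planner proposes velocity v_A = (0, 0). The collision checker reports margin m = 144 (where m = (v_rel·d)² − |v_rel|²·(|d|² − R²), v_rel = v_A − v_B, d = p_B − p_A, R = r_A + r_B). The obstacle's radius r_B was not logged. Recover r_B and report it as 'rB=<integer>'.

m = 144
d = (-14, 3);  v_rel = (3, 0),  |v_rel|² = 9
v_rel×d = (3)·(3) − (0)·(-14) = 9
since m = R²·9 − 9²:  R² = (81 + 144) / 9 = 25
R = √25 = 5  ⇒  r_B = 5 − 4 = 1

rB=1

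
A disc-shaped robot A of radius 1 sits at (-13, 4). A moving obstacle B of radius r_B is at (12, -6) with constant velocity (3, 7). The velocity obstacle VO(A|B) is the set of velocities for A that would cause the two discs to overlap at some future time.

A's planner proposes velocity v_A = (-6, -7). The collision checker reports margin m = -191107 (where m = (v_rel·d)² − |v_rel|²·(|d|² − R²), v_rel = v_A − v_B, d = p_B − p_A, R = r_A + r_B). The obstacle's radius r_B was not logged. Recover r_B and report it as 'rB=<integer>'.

m = -191107
d = (25, -10);  v_rel = (-9, -14),  |v_rel|² = 277
v_rel×d = (-9)·(-10) − (-14)·(25) = 440
since m = R²·277 − 440²:  R² = (193600 + -191107) / 277 = 9
R = √9 = 3  ⇒  r_B = 3 − 1 = 2

rB=2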